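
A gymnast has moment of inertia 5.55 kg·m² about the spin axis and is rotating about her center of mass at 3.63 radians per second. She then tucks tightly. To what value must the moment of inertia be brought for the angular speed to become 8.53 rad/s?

I₂ ≈ 2.36 kg·m²

Angular momentum about the spin axis is conserved since the torque about it is zero.
I₂ = I₁ω₁ / ω₂ = (5.55)(3.63) / (8.53) = 2.362 kg·m².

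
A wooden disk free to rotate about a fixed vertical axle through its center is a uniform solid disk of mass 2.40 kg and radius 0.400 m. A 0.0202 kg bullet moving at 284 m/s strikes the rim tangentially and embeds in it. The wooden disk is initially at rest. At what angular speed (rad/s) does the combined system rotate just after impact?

|ω_f| ≈ 11.8 rad/s

The axle reaction passes through the axle and exerts no torque about it; angular momentum about the axle is conserved through the impact.
I_p = ½(2.40)(0.400)² = 0.1920 kg·m². Taking the sense of the bullet's angular momentum as positive, L_{bullet} = m v R = (0.0202)(284)(0.400) = 2.295 kg·m²/s.
L_i = 0 + 2.295 = 2.295 kg·m²/s.
After sticking, I_f = I_p + m R² = 0.1920 + (0.0202)(0.400)² = 0.1952 kg·m².
ω_f = L_i / I_f = 2.295 / 0.1952 = 11.75 rad/s.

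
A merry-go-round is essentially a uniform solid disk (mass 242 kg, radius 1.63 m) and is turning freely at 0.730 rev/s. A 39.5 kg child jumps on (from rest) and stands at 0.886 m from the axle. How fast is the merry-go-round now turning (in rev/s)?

The added mass arrives with no angular momentum about the axle, and any external torque about the axle is negligible, so the system's angular momentum is conserved.
I_p = ½(242)(1.63)² = 321.5 kg·m².
Added inertia Σmr² = (39.5)(0.886)² = 31.01 kg·m²; I_f = 321.5 + 31.01 = 352.5 kg·m².
ω_f = I_p ω_i / I_f = (321.5)(0.730) / 352.5 = 0.6658 rev/s.

ω_f ≈ 0.666 rev/s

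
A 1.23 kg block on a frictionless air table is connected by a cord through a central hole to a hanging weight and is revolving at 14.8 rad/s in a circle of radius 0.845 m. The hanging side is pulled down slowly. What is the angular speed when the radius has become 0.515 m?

ω₂ ≈ 39.8 rad/s

The constraining force is radial, so m r² ω about the center is conserved.
ω₂ = ω₁ (r₁/r₂)² = (14.8)(0.845/0.515)² = 39.84 rad/s.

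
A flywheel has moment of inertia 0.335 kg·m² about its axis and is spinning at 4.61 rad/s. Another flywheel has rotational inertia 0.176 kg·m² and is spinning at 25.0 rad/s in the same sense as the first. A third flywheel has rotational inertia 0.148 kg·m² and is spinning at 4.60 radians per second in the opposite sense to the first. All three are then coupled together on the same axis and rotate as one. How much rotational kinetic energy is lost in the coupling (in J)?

ΔKE lost ≈ 39.1 J

The coupling torques are internal; angular momentum about the shared axis is conserved.
Taking A's sense as positive: L = (0.3350)(4.61) + (0.1760)(25.0) − (0.1480)(4.60) = 5.264 kg·m²·rad/s.
Combined I = 0.3350 + 0.1760 + 0.1480 = 0.6590 kg·m².
ω_f = L / I = 5.264 / 0.6590 = 7.987 rad/s.
KE_i = ½ΣIω² = 60.13 J; KE_f = ½(0.6590)(7.987)² = 21.02 J.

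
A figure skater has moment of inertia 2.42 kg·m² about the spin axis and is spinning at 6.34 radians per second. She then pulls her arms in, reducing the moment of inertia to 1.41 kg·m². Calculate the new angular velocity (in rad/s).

No external torque acts about the spin axis, so angular momentum is conserved.
ω₂ = I₁ω₁ / I₂ = (2.420)(6.34 rad/s) / (1.410) = 10.88 rad/s.

ω₂ ≈ 10.9 rad/s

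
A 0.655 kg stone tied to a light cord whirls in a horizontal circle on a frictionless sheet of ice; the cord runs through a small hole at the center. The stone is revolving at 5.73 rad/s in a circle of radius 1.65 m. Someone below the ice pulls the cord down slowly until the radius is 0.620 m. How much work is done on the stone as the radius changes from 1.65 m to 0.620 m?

The constraining force is radial, so m r² ω about the center is conserved.
ω₂ = ω₁ (r₁/r₂)² = (5.73)(1.65/0.620)² = 40.58 rad/s.
W = ΔKE = ½m(v₂² − v₁²) = 178.1 J.

W ≈ 178 J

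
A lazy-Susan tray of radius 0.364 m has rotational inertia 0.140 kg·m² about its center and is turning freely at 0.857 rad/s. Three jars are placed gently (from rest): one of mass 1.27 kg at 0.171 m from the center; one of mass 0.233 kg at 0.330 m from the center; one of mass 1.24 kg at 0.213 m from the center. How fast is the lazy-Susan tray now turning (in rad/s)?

The added mass arrives with no angular momentum about the center, and any external torque about the center is negligible, so the system's angular momentum is conserved.
Added inertia Σmr² = (1.27)(0.171)² + (0.233)(0.330)² + (1.24)(0.213)² = 0.1188 kg·m²; I_f = 0.1400 + 0.1188 = 0.2588 kg·m².
ω_f = I_p ω_i / I_f = (0.1400)(0.857) / 0.2588 = 0.4637 rad/s.

ω_f ≈ 0.464 rad/s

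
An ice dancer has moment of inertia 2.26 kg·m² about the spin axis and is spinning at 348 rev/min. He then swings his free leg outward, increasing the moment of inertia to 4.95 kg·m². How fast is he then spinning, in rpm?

No external torque acts about the spin axis, so angular momentum is conserved.
ω₂ = I₁ω₁ / I₂ = (2.260)(348 rpm) / (4.950) = 158.9 rpm.

ω₂ ≈ 159 rpm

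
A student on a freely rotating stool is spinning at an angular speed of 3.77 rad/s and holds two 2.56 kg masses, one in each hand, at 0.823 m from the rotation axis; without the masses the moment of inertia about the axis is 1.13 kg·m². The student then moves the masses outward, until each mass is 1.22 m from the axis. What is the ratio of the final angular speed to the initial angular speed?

ω₂/ω₁ ≈ 0.525

With no external torque about the axis, L is conserved: I₁ω₁ = I₂ω₂.
I₁ = 1.13 + 2(2.56)(0.823)² = 4.598 kg·m²; I₂ = 1.13 + 2(2.56)(1.22)² = 8.751 kg·m².
ω₂/ω₁ = I₁/I₂ = 4.598 / 8.751 = 0.5254.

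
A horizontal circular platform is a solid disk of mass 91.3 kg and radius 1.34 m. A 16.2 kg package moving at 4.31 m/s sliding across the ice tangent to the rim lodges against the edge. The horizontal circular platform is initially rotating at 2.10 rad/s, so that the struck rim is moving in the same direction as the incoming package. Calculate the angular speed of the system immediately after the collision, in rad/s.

About the central axle the impulsive forces during the collision are internal, so angular momentum about that axis is conserved.
I_p = ½(91.3)(1.34)² = 81.97 kg·m². Taking the sense of the package's angular momentum as positive, L_{package} = m v R = (16.2)(4.31)(1.34) = 93.56 kg·m²/s.
L_i = +I_p ω_p + m v R = +(81.97)(2.10) + 93.56 = 265.7 kg·m²/s.
After sticking, I_f = I_p + m R² = 81.97 + (16.2)(1.34)² = 111.1 kg·m².
ω_f = L_i / I_f = 265.7 / 111.1 = 2.392 rad/s.

|ω_f| ≈ 2.39 rad/s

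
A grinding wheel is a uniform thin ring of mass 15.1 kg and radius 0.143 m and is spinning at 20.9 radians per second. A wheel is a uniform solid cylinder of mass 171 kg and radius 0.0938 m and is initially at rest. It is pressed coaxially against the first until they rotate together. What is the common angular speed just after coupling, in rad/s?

The coupling torques are internal; angular momentum about the shared axis is conserved.
Moments of inertia: I_A = (15.1)(0.143)² = 0.3088 kg·m²; I_B = ½(171)(0.0938)² = 0.7523 kg·m².
Taking A's sense as positive: L = (0.3088)(20.9) = 6.453 kg·m²·rad/s.
Combined I = 0.3088 + 0.7523 = 1.061 kg·m².
ω_f = L / I = 6.453 / 1.061 = 6.082 rad/s.

|ω_f| ≈ 6.08 rad/s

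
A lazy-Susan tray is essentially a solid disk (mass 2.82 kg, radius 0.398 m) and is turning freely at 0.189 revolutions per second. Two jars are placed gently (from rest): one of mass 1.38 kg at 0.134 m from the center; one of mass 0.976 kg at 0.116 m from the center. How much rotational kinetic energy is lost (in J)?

The added mass arrives with no angular momentum about the center, and any external torque about the center is negligible, so the system's angular momentum is conserved.
I_p = ½(2.82)(0.398)² = 0.2233 kg·m².
Added inertia Σmr² = (1.38)(0.134)² + (0.976)(0.116)² = 0.03791 kg·m²; I_f = 0.2233 + 0.03791 = 0.2613 kg·m².
ω_f = I_p ω_i / I_f = (0.2233)(0.189) / 0.2613 = 0.1616 rev/s.
KE_i = ½(0.2233)(1.188 rad/s)² = 0.1575 J; KE_f = ½(0.2613)(1.015)² = 0.1346 J.

energy lost ≈ 0.0229 J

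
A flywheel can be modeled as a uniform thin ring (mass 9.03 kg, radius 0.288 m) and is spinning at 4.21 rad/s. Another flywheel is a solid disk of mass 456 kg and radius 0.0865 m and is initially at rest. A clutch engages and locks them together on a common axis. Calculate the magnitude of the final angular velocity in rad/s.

No external torque acts about the common axis, so total angular momentum is conserved.
Moments of inertia: I_A = (9.03)(0.288)² = 0.7490 kg·m²; I_B = ½(456)(0.0865)² = 1.706 kg·m².
Taking A's sense as positive: L = (0.7490)(4.21) = 3.153 kg·m²·rad/s.
Combined I = 0.7490 + 1.706 = 2.455 kg·m².
ω_f = L / I = 3.153 / 2.455 = 1.284 rad/s.

|ω_f| ≈ 1.28 rad/s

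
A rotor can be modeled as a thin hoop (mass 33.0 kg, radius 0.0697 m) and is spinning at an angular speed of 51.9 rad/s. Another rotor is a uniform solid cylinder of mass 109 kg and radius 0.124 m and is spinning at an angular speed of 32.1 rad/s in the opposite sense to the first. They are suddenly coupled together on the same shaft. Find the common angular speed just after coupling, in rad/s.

|ω_f| ≈ 18.6 rad/s

No external torque acts about the common axis, so total angular momentum is conserved.
Moments of inertia: I_A = (33.0)(0.0697)² = 0.1603 kg·m²; I_B = ½(109)(0.124)² = 0.8380 kg·m².
Taking A's sense as positive: L = (0.1603)(51.9) − (0.8380)(32.1) = -18.58 kg·m²·rad/s.
Combined I = 0.1603 + 0.8380 = 0.9983 kg·m².
ω_f = L / I = -18.58 / 0.9983 = -18.61 rad/s.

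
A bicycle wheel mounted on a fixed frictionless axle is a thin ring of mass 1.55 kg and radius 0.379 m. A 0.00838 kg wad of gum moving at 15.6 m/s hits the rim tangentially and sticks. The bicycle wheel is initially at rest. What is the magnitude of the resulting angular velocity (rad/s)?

|ω_f| ≈ 0.221 rad/s

About the axle the impulsive forces during the collision are internal, so angular momentum about that axis is conserved.
I_p = (1.55)(0.379)² = 0.2226 kg·m². Taking the sense of the wad of gum's angular momentum as positive, L_{wad} = m v R = (0.00838)(15.6)(0.379) = 0.04955 kg·m²/s.
L_i = 0 + 0.04955 = 0.04955 kg·m²/s.
After sticking, I_f = I_p + m R² = 0.2226 + (0.00838)(0.379)² = 0.2238 kg·m².
ω_f = L_i / I_f = 0.04955 / 0.2238 = 0.2213 rad/s.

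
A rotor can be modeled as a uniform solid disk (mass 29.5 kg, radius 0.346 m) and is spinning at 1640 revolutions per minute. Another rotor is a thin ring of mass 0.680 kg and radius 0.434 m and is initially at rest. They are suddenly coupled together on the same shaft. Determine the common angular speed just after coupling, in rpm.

No external torque acts about the common axis, so total angular momentum is conserved.
Moments of inertia: I_A = ½(29.5)(0.346)² = 1.766 kg·m²; I_B = (0.680)(0.434)² = 0.1281 kg·m².
Taking A's sense as positive: L = (1.766)(1640) = 2896 kg·m²·rpm.
Combined I = 1.766 + 0.1281 = 1.894 kg·m².
ω_f = L / I = 2896 / 1.894 = 1529 rpm.

|ω_f| ≈ 1530 rpm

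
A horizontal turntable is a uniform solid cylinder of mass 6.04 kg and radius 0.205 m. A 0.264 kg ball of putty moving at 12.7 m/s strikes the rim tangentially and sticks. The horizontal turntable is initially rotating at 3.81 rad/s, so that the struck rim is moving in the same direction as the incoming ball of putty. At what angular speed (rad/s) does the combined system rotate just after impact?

The axle reaction passes through the axle and exerts no torque about it; angular momentum about the axle is conserved through the impact.
I_p = ½(6.04)(0.205)² = 0.1269 kg·m². Taking the sense of the ball of putty's angular momentum as positive, L_{ball} = m v R = (0.264)(12.7)(0.205) = 0.6873 kg·m²/s.
L_i = +I_p ω_p + m v R = +(0.1269)(3.81) + 0.6873 = 1.171 kg·m²/s.
After sticking, I_f = I_p + m R² = 0.1269 + (0.264)(0.205)² = 0.1380 kg·m².
ω_f = L_i / I_f = 1.171 / 0.1380 = 8.484 rad/s.

|ω_f| ≈ 8.48 rad/s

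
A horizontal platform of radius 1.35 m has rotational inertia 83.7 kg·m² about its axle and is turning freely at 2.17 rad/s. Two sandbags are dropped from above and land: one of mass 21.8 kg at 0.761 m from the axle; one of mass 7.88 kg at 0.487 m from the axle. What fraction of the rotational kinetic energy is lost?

fraction ≈ 0.148

The added mass arrives with no angular momentum about the axle, and any external torque about the axle is negligible, so the system's angular momentum is conserved.
Added inertia Σmr² = (21.8)(0.761)² + (7.88)(0.487)² = 14.49 kg·m²; I_f = 83.70 + 14.49 = 98.19 kg·m².
ω_f = I_p ω_i / I_f = (83.70)(2.17) / 98.19 = 1.850 rad/s.
KE_i = ½(83.70)(2.170 rad/s)² = 197.1 J; KE_f = ½(98.19)(1.850)² = 168.0 J.
Fraction lost = 0.1476.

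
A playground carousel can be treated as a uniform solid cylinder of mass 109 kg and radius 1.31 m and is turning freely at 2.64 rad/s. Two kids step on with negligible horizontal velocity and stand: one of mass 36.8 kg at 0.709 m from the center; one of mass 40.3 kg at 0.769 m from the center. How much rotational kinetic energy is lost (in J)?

The added mass arrives with no angular momentum about the center, and any external torque about the center is negligible, so the system's angular momentum is conserved.
I_p = ½(109)(1.31)² = 93.53 kg·m².
Added inertia Σmr² = (36.8)(0.709)² + (40.3)(0.769)² = 42.33 kg·m²; I_f = 93.53 + 42.33 = 135.9 kg·m².
ω_f = I_p ω_i / I_f = (93.53)(2.64) / 135.9 = 1.817 rad/s.
KE_i = ½(93.53)(2.640 rad/s)² = 325.9 J; KE_f = ½(135.9)(1.817)² = 224.4 J.

energy lost ≈ 102 J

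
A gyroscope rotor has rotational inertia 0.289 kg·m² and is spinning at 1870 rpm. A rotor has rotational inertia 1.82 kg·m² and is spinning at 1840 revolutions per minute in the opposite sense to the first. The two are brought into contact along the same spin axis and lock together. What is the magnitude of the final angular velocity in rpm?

|ω_f| ≈ 1330 rpm

The coupling torques are internal; angular momentum about the shared axis is conserved.
Taking A's sense as positive: L = (0.2890)(1870) − (1.820)(1840) = -2808 kg·m²·rpm.
Combined I = 0.2890 + 1.820 = 2.109 kg·m².
ω_f = L / I = -2808 / 2.109 = -1332 rpm.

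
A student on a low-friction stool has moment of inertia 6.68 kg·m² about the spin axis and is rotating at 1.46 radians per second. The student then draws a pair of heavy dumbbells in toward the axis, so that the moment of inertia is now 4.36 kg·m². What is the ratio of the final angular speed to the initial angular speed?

With no external torque about the axis, L is conserved: I₁ω₁ = I₂ω₂.
ω₂/ω₁ = I₁/I₂ = 6.680 / 4.360 = 1.532.

ω₂/ω₁ ≈ 1.53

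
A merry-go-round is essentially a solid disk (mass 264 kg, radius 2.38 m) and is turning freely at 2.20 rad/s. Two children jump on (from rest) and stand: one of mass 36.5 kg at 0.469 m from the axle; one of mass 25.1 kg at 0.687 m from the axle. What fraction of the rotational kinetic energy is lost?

fraction ≈ 0.0259

The added mass arrives with no angular momentum about the axle, and any external torque about the axle is negligible, so the system's angular momentum is conserved.
I_p = ½(264)(2.38)² = 747.7 kg·m².
Added inertia Σmr² = (36.5)(0.469)² + (25.1)(0.687)² = 19.87 kg·m²; I_f = 747.7 + 19.87 = 767.6 kg·m².
ω_f = I_p ω_i / I_f = (747.7)(2.20) / 767.6 = 2.143 rad/s.
KE_i = ½(747.7)(2.200 rad/s)² = 1809 J; KE_f = ½(767.6)(2.143)² = 1763 J.
Fraction lost = 0.02589.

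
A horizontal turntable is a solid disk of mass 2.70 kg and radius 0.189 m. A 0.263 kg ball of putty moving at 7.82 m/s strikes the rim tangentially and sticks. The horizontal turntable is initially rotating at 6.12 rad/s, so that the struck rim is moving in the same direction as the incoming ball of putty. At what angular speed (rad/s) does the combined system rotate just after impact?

|ω_f| ≈ 11.9 rad/s

The axle reaction passes through the axle and exerts no torque about it; angular momentum about the axle is conserved through the impact.
I_p = ½(2.70)(0.189)² = 0.04822 kg·m². Taking the sense of the ball of putty's angular momentum as positive, L_{ball} = m v R = (0.263)(7.82)(0.189) = 0.3887 kg·m²/s.
L_i = +I_p ω_p + m v R = +(0.04822)(6.12) + 0.3887 = 0.6838 kg·m²/s.
After sticking, I_f = I_p + m R² = 0.04822 + (0.263)(0.189)² = 0.05762 kg·m².
ω_f = L_i / I_f = 0.6838 / 0.05762 = 11.87 rad/s.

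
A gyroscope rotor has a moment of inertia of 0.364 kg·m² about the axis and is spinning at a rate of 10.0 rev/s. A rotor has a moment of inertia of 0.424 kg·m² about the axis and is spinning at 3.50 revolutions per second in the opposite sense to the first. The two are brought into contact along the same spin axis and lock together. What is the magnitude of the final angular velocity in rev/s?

|ω_f| ≈ 2.74 rev/s

No external torque acts about the common axis, so total angular momentum is conserved.
Taking A's sense as positive: L = (0.3640)(10.0) − (0.4240)(3.50) = 2.156 kg·m²·rev/s.
Combined I = 0.3640 + 0.4240 = 0.7880 kg·m².
ω_f = L / I = 2.156 / 0.7880 = 2.736 rev/s.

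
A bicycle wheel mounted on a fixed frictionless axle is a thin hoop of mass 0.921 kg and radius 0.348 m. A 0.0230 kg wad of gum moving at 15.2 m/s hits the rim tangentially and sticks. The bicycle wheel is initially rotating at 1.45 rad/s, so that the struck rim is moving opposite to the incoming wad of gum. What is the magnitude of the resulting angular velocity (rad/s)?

The axle reaction passes through the axle and exerts no torque about it; angular momentum about the axle is conserved through the impact.
I_p = (0.921)(0.348)² = 0.1115 kg·m². Taking the sense of the wad of gum's angular momentum as positive, L_{wad} = m v R = (0.0230)(15.2)(0.348) = 0.1217 kg·m²/s.
L_i = −I_p ω_p + m v R = −(0.1115)(1.45) + 0.1217 = -0.04007 kg·m²/s.
After sticking, I_f = I_p + m R² = 0.1115 + (0.0230)(0.348)² = 0.1143 kg·m².
ω_f = L_i / I_f = -0.04007 / 0.1143 = -0.3505 rad/s.

|ω_f| ≈ 0.350 rad/s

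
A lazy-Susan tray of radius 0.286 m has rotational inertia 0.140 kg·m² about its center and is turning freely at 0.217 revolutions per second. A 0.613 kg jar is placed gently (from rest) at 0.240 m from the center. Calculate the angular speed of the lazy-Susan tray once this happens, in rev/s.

No external torque acts about the center; L_before = L_after.
Added inertia Σmr² = (0.613)(0.240)² = 0.03531 kg·m²; I_f = 0.1400 + 0.03531 = 0.1753 kg·m².
ω_f = I_p ω_i / I_f = (0.1400)(0.217) / 0.1753 = 0.1733 rev/s.

ω_f ≈ 0.173 rev/s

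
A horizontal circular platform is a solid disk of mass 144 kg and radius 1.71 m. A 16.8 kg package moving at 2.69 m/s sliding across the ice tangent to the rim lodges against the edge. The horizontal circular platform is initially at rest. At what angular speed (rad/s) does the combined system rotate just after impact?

About the central axle the impulsive forces during the collision are internal, so angular momentum about that axis is conserved.
I_p = ½(144)(1.71)² = 210.5 kg·m². Taking the sense of the package's angular momentum as positive, L_{package} = m v R = (16.8)(2.69)(1.71) = 77.28 kg·m²/s.
L_i = 0 + 77.28 = 77.28 kg·m²/s.
After sticking, I_f = I_p + m R² = 210.5 + (16.8)(1.71)² = 259.7 kg·m².
ω_f = L_i / I_f = 77.28 / 259.7 = 0.2976 rad/s.

|ω_f| ≈ 0.298 rad/s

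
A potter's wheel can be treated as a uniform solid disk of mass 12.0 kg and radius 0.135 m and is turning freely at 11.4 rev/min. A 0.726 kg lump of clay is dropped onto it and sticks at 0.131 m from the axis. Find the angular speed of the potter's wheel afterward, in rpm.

No external torque acts about the axis; L_before = L_after.
I_p = ½(12.0)(0.135)² = 0.1094 kg·m².
Added inertia Σmr² = (0.726)(0.131)² = 0.01246 kg·m²; I_f = 0.1094 + 0.01246 = 0.1218 kg·m².
ω_f = I_p ω_i / I_f = (0.1094)(11.4) / 0.1218 = 10.23 rpm.

ω_f ≈ 10.2 rpm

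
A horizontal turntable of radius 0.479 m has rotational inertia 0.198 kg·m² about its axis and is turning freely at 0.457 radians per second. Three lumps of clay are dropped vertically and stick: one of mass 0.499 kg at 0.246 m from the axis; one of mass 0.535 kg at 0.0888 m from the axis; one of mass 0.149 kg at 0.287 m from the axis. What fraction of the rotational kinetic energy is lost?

fraction ≈ 0.191

The added mass arrives with no angular momentum about the axis, and any external torque about the axis is negligible, so the system's angular momentum is conserved.
Added inertia Σmr² = (0.499)(0.246)² + (0.535)(0.0888)² + (0.149)(0.287)² = 0.04669 kg·m²; I_f = 0.1980 + 0.04669 = 0.2447 kg·m².
ω_f = I_p ω_i / I_f = (0.1980)(0.457) / 0.2447 = 0.3698 rad/s.
KE_i = ½(0.1980)(0.4570 rad/s)² = 0.02068 J; KE_f = ½(0.2447)(0.3698)² = 0.01673 J.
Fraction lost = 0.1908.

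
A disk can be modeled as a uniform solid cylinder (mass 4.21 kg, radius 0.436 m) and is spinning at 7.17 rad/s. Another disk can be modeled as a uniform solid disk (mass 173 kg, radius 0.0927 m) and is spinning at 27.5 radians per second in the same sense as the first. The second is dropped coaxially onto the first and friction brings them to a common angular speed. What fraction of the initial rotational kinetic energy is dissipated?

No external torque acts about the common axis, so total angular momentum is conserved.
Moments of inertia: I_A = ½(4.21)(0.436)² = 0.4002 kg·m²; I_B = ½(173)(0.0927)² = 0.7433 kg·m².
Taking A's sense as positive: L = (0.4002)(7.17) + (0.7433)(27.5) = 23.31 kg·m²·rad/s.
Combined I = 0.4002 + 0.7433 = 1.143 kg·m².
ω_f = L / I = 23.31 / 1.143 = 20.39 rad/s.
KE_i = ½ΣIω² = 291.4 J; KE_f = ½(1.143)(20.39)² = 237.6 J.
Fraction dissipated = (KE_i − KE_f)/KE_i = 0.1845.

fraction ≈ 0.185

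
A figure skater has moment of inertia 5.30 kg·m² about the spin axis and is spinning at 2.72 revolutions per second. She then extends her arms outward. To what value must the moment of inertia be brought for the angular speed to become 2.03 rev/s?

I₂ ≈ 7.10 kg·m²

No external torque acts about the spin axis, so angular momentum is conserved.
I₂ = I₁ω₁ / ω₂ = (5.30)(2.72) / (2.03) = 7.101 kg·m².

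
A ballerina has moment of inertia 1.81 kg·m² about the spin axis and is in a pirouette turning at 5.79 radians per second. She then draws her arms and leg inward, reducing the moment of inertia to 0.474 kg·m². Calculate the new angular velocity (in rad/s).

ω₂ ≈ 22.1 rad/s

Angular momentum about the spin axis is conserved since the torque about it is zero.
ω₂ = I₁ω₁ / I₂ = (1.810)(5.79 rad/s) / (0.4740) = 22.11 rad/s.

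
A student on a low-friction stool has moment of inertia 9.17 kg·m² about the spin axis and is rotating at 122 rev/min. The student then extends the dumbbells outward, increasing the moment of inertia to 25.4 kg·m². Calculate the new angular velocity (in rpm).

No external torque acts about the spin axis, so angular momentum is conserved.
ω₂ = I₁ω₁ / I₂ = (9.170)(122 rpm) / (25.40) = 44.04 rpm.

ω₂ ≈ 44.0 rpm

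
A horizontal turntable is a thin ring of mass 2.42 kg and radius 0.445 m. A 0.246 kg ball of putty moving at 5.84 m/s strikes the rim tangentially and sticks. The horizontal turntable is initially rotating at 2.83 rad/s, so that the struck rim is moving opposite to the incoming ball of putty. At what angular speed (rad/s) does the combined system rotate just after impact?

|ω_f| ≈ 1.36 rad/s

About the axle the impulsive forces during the collision are internal, so angular momentum about that axis is conserved.
I_p = (2.42)(0.445)² = 0.4792 kg·m². Taking the sense of the ball of putty's angular momentum as positive, L_{ball} = m v R = (0.246)(5.84)(0.445) = 0.6393 kg·m²/s.
L_i = −I_p ω_p + m v R = −(0.4792)(2.83) + 0.6393 = -0.7169 kg·m²/s.
After sticking, I_f = I_p + m R² = 0.4792 + (0.246)(0.445)² = 0.5279 kg·m².
ω_f = L_i / I_f = -0.7169 / 0.5279 = -1.358 rad/s.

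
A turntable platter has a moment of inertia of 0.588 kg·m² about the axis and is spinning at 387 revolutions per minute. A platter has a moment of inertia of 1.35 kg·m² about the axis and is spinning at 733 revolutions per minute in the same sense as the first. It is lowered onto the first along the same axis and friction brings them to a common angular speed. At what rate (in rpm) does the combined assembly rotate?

|ω_f| ≈ 628 rpm

The coupling torques are internal; angular momentum about the shared axis is conserved.
Taking A's sense as positive: L = (0.5880)(387) + (1.350)(733) = 1217 kg·m²·rpm.
Combined I = 0.5880 + 1.350 = 1.938 kg·m².
ω_f = L / I = 1217 / 1.938 = 628.0 rpm.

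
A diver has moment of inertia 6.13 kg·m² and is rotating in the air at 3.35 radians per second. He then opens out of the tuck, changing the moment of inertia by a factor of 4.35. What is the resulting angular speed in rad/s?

No external torque acts about the spin axis, so angular momentum is conserved.
I₂ = 4.35 × 6.13 = 26.67 kg·m².
ω₂ = I₁ω₁ / I₂ = (6.130)(3.35 rad/s) / (26.67) = 0.7701 rad/s.

ω₂ ≈ 0.770 rad/s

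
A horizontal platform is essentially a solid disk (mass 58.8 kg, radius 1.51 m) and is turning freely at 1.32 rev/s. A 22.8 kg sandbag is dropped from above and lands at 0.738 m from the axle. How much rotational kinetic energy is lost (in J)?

The added mass arrives with no angular momentum about the axle, and any external torque about the axle is negligible, so the system's angular momentum is conserved.
I_p = ½(58.8)(1.51)² = 67.03 kg·m².
Added inertia Σmr² = (22.8)(0.738)² = 12.42 kg·m²; I_f = 67.03 + 12.42 = 79.45 kg·m².
ω_f = I_p ω_i / I_f = (67.03)(1.32) / 79.45 = 1.114 rev/s.
KE_i = ½(67.03)(8.294 rad/s)² = 2306 J; KE_f = ½(79.45)(6.998)² = 1945 J.

energy lost ≈ 360 J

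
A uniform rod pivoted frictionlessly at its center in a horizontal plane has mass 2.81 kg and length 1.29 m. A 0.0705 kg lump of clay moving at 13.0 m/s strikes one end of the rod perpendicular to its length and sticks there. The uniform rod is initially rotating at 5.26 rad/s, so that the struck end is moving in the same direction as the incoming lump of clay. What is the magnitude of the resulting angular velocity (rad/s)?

About the pivot the impulsive forces during the collision are internal, so angular momentum about that axis is conserved.
I_p = (1/12)(2.81)(1.29)² = 0.3897 kg·m². Taking the sense of the lump of clay's angular momentum as positive, L_{lump} = m v R = (0.0705)(13.0)(1.29/2) = 0.5911 kg·m²/s.
L_i = +I_p ω_p + m v R = +(0.3897)(5.26) + 0.5911 = 2.641 kg·m²/s.
After sticking, I_f = I_p + m R² = 0.3897 + (0.0705)(1.29/2)² = 0.4190 kg·m².
ω_f = L_i / I_f = 2.641 / 0.4190 = 6.303 rad/s.

|ω_f| ≈ 6.30 rad/s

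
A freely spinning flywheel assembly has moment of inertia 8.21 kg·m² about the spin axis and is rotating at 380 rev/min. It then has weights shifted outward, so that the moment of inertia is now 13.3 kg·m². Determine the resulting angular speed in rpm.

ω₂ ≈ 235 rpm

Angular momentum about the spin axis is conserved since the torque about it is zero.
ω₂ = I₁ω₁ / I₂ = (8.210)(380 rpm) / (13.30) = 234.6 rpm.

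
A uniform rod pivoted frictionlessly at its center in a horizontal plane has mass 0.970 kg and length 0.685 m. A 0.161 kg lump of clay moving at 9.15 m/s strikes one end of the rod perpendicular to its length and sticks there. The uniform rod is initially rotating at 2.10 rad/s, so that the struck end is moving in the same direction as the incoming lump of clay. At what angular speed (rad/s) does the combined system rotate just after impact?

|ω_f| ≈ 10.3 rad/s

The axle reaction passes through the pivot and exerts no torque about it; angular momentum about the pivot is conserved through the impact.
I_p = (1/12)(0.970)(0.685)² = 0.03793 kg·m². Taking the sense of the lump of clay's angular momentum as positive, L_{lump} = m v R = (0.161)(9.15)(0.685/2) = 0.5046 kg·m²/s.
L_i = +I_p ω_p + m v R = +(0.03793)(2.10) + 0.5046 = 0.5842 kg·m²/s.
After sticking, I_f = I_p + m R² = 0.03793 + (0.161)(0.685/2)² = 0.05682 kg·m².
ω_f = L_i / I_f = 0.5842 / 0.05682 = 10.28 rad/s.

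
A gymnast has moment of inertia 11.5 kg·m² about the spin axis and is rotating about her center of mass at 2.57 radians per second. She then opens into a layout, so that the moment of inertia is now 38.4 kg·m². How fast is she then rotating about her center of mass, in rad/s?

ω₂ ≈ 0.770 rad/s

Angular momentum about the spin axis is conserved since the torque about it is zero.
ω₂ = I₁ω₁ / I₂ = (11.50)(2.57 rad/s) / (38.40) = 0.7697 rad/s.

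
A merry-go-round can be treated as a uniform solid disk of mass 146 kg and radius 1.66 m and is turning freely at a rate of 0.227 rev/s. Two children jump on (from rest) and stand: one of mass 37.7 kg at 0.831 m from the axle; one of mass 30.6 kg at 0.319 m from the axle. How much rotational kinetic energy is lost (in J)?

energy lost ≈ 25.9 J

No external torque acts about the axle; L_before = L_after.
I_p = ½(146)(1.66)² = 201.2 kg·m².
Added inertia Σmr² = (37.7)(0.831)² + (30.6)(0.319)² = 29.15 kg·m²; I_f = 201.2 + 29.15 = 230.3 kg·m².
ω_f = I_p ω_i / I_f = (201.2)(0.227) / 230.3 = 0.1983 rev/s.
KE_i = ½(201.2)(1.426 rad/s)² = 204.6 J; KE_f = ½(230.3)(1.246)² = 178.7 J.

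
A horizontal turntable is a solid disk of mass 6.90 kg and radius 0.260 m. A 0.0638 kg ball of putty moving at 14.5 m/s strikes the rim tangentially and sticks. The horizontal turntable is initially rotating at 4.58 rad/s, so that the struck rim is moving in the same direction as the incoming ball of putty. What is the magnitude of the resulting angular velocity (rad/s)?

The axle reaction passes through the axle and exerts no torque about it; angular momentum about the axle is conserved through the impact.
I_p = ½(6.90)(0.260)² = 0.2332 kg·m². Taking the sense of the ball of putty's angular momentum as positive, L_{ball} = m v R = (0.0638)(14.5)(0.260) = 0.2405 kg·m²/s.
L_i = +I_p ω_p + m v R = +(0.2332)(4.58) + 0.2405 = 1.309 kg·m²/s.
After sticking, I_f = I_p + m R² = 0.2332 + (0.0638)(0.260)² = 0.2375 kg·m².
ω_f = L_i / I_f = 1.309 / 0.2375 = 5.509 rad/s.

|ω_f| ≈ 5.51 rad/s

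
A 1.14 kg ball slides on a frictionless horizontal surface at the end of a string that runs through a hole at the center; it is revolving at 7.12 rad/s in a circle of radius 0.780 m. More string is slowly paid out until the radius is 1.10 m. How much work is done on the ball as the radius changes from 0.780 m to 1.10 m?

No torque about the axis ⇒ m r₁² ω₁ = m r₂² ω₂.
ω₂ = ω₁ (r₁/r₂)² = (7.12)(0.780/1.10)² = 3.580 rad/s.
W = ΔKE = ½m(v₂² − v₁²) = -8.741 J.

W ≈ -8.74 J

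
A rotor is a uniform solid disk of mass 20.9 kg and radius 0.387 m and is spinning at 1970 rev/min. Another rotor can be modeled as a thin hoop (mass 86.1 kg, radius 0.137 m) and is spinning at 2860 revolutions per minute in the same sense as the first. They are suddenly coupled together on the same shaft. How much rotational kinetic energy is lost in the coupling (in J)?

ΔKE lost ≈ 3450 J

The coupling torques are internal; angular momentum about the shared axis is conserved.
Moments of inertia: I_A = ½(20.9)(0.387)² = 1.565 kg·m²; I_B = (86.1)(0.137)² = 1.616 kg·m².
Taking A's sense as positive: L = (1.565)(1970) + (1.616)(2860) = 7705 kg·m²·rpm.
Combined I = 1.565 + 1.616 = 3.181 kg·m².
ω_f = L / I = 7705 / 3.181 = 2422 rpm.
KE_i = ½ΣIω² = 1.058e+05 J; KE_f = ½(3.181)(253.6)² = 1.023e+05 J.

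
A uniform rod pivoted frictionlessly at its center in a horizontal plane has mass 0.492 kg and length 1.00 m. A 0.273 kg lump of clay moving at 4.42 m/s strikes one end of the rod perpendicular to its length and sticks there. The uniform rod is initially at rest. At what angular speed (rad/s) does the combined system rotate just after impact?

The axle reaction passes through the pivot and exerts no torque about it; angular momentum about the pivot is conserved through the impact.
I_p = (1/12)(0.492)(1.00)² = 0.04100 kg·m². Taking the sense of the lump of clay's angular momentum as positive, L_{lump} = m v R = (0.273)(4.42)(1.00/2) = 0.6033 kg·m²/s.
L_i = 0 + 0.6033 = 0.6033 kg·m²/s.
After sticking, I_f = I_p + m R² = 0.04100 + (0.273)(1.00/2)² = 0.1092 kg·m².
ω_f = L_i / I_f = 0.6033 / 0.1092 = 5.522 rad/s.

|ω_f| ≈ 5.52 rad/s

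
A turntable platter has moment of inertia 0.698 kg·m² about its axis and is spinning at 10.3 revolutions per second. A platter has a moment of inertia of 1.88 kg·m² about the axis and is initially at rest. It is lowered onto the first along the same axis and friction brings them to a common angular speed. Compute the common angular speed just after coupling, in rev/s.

No external torque acts about the common axis, so total angular momentum is conserved.
Taking A's sense as positive: L = (0.6980)(10.3) = 7.189 kg·m²·rev/s.
Combined I = 0.6980 + 1.880 = 2.578 kg·m².
ω_f = L / I = 7.189 / 2.578 = 2.789 rev/s.

|ω_f| ≈ 2.79 rev/s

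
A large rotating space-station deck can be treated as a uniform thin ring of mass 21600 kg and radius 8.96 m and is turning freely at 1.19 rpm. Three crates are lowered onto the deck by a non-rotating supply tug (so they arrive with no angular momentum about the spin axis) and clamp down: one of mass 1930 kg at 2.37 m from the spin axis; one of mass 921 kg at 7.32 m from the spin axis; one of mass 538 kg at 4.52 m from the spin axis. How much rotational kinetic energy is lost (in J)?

No external torque acts about the spin axis; L_before = L_after.
I_p = (21600)(8.96)² = 1.734e+06 kg·m².
Added inertia Σmr² = (1930)(2.37)² + (921)(7.32)² + (538)(4.52)² = 71180 kg·m²; I_f = 1.734e+06 + 71180 = 1.805e+06 kg·m².
ω_f = I_p ω_i / I_f = (1.734e+06)(1.19) / 1.805e+06 = 1.143 rpm.
KE_i = ½(1.734e+06)(0.1246 rad/s)² = 13460 J; KE_f = ½(1.805e+06)(0.1197)² = 12930 J.

energy lost ≈ 531 J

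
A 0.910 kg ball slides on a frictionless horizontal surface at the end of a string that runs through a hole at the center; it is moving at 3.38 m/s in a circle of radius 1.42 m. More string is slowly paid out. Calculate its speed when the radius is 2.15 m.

Central (radial) force ⇒ zero torque about the center ⇒ m v r is constant.
v₂ = v₁ r₁ / r₂ = (3.38)(1.42) / (2.15) = 2.232 m/s.

v₂ ≈ 2.23 m/s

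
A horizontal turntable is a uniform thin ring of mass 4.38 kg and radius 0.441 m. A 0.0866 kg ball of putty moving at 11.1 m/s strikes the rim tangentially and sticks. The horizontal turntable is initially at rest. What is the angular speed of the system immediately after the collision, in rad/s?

|ω_f| ≈ 0.488 rad/s

About the axle the impulsive forces during the collision are internal, so angular momentum about that axis is conserved.
I_p = (4.38)(0.441)² = 0.8518 kg·m². Taking the sense of the ball of putty's angular momentum as positive, L_{ball} = m v R = (0.0866)(11.1)(0.441) = 0.4239 kg·m²/s.
L_i = 0 + 0.4239 = 0.4239 kg·m²/s.
After sticking, I_f = I_p + m R² = 0.8518 + (0.0866)(0.441)² = 0.8687 kg·m².
ω_f = L_i / I_f = 0.4239 / 0.8687 = 0.4880 rad/s.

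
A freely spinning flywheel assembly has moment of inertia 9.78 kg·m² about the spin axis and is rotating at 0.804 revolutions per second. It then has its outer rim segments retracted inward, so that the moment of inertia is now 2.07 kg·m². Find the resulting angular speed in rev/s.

ω₂ ≈ 3.80 rev/s

No external torque acts about the spin axis, so angular momentum is conserved.
ω₂ = I₁ω₁ / I₂ = (9.780)(0.804 rev/s) / (2.070) = 3.799 rev/s.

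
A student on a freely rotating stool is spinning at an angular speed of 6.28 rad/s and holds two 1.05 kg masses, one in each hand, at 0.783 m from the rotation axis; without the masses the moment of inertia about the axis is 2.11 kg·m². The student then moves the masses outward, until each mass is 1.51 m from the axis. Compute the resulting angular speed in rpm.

ω₂ ≈ 29.5 rpm

With no external torque about the axis, L is conserved: I₁ω₁ = I₂ω₂.
I₁ = 2.11 + 2(1.05)(0.783)² = 3.397 kg·m²; I₂ = 2.11 + 2(1.05)(1.51)² = 6.898 kg·m².
ω₂ = I₁ω₁ / I₂ = (3.397)(6.28 rad/s) / (6.898) = 3.093 rad/s = 29.54 rpm.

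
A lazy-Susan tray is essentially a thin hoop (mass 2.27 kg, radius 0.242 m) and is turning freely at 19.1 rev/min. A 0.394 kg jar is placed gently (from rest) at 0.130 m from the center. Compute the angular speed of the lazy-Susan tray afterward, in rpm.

ω_f ≈ 18.2 rpm

The added mass arrives with no angular momentum about the center, and any external torque about the center is negligible, so the system's angular momentum is conserved.
I_p = (2.27)(0.242)² = 0.1329 kg·m².
Added inertia Σmr² = (0.394)(0.130)² = 0.006659 kg·m²; I_f = 0.1329 + 0.006659 = 0.1396 kg·m².
ω_f = I_p ω_i / I_f = (0.1329)(19.1) / 0.1396 = 18.19 rpm.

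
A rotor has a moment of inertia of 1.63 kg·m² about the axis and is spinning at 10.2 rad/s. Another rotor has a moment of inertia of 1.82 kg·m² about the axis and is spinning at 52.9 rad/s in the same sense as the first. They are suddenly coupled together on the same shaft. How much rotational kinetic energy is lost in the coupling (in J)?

ΔKE lost ≈ 784 J

No external torque acts about the common axis, so total angular momentum is conserved.
Taking A's sense as positive: L = (1.630)(10.2) + (1.820)(52.9) = 112.9 kg·m²·rad/s.
Combined I = 1.630 + 1.820 = 3.450 kg·m².
ω_f = L / I = 112.9 / 3.450 = 32.73 rad/s.
KE_i = ½ΣIω² = 2631 J; KE_f = ½(3.450)(32.73)² = 1847 J.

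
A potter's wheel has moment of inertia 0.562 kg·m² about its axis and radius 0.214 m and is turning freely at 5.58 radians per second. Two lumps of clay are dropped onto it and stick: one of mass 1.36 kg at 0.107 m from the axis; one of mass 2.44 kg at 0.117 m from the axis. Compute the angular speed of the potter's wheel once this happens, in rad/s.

No external torque acts about the axis; L_before = L_after.
Added inertia Σmr² = (1.36)(0.107)² + (2.44)(0.117)² = 0.04897 kg·m²; I_f = 0.5620 + 0.04897 = 0.6110 kg·m².
ω_f = I_p ω_i / I_f = (0.5620)(5.58) / 0.6110 = 5.133 rad/s.

ω_f ≈ 5.13 rad/s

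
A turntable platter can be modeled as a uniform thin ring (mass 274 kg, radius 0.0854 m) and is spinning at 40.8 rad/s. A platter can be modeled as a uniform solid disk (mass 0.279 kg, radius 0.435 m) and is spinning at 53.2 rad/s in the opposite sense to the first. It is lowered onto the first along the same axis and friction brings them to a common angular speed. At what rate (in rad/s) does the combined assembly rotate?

No external torque acts about the common axis, so total angular momentum is conserved.
Moments of inertia: I_A = (274)(0.0854)² = 1.998 kg·m²; I_B = ½(0.279)(0.435)² = 0.02640 kg·m².
Taking A's sense as positive: L = (1.998)(40.8) − (0.02640)(53.2) = 80.13 kg·m²·rad/s.
Combined I = 1.998 + 0.02640 = 2.025 kg·m².
ω_f = L / I = 80.13 / 2.025 = 39.57 rad/s.

|ω_f| ≈ 39.6 rad/s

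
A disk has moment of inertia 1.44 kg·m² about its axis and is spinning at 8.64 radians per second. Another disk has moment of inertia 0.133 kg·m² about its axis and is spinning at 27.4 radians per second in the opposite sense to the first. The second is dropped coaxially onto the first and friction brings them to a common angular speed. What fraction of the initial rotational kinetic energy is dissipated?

The coupling torques are internal; angular momentum about the shared axis is conserved.
Taking A's sense as positive: L = (1.440)(8.64) − (0.1330)(27.4) = 8.797 kg·m²·rad/s.
Combined I = 1.440 + 0.1330 = 1.573 kg·m².
ω_f = L / I = 8.797 / 1.573 = 5.593 rad/s.
KE_i = ½ΣIω² = 103.7 J; KE_f = ½(1.573)(5.593)² = 24.60 J.
Fraction dissipated = (KE_i − KE_f)/KE_i = 0.7627.

fraction ≈ 0.763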